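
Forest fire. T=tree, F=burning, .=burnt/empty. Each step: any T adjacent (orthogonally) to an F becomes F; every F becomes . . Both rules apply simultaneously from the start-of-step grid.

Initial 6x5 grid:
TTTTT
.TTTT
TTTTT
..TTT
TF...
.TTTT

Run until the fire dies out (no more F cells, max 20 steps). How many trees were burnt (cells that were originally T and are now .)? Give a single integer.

Answer: 5

Derivation:
Step 1: +2 fires, +1 burnt (F count now 2)
Step 2: +1 fires, +2 burnt (F count now 1)
Step 3: +1 fires, +1 burnt (F count now 1)
Step 4: +1 fires, +1 burnt (F count now 1)
Step 5: +0 fires, +1 burnt (F count now 0)
Fire out after step 5
Initially T: 22, now '.': 13
Total burnt (originally-T cells now '.'): 5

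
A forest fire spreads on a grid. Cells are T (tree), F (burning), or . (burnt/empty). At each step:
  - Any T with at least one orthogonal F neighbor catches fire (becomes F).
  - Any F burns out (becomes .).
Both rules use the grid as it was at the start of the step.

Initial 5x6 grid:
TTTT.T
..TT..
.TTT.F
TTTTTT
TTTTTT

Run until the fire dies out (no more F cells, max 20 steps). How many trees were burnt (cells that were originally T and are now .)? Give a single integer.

Answer: 21

Derivation:
Step 1: +1 fires, +1 burnt (F count now 1)
Step 2: +2 fires, +1 burnt (F count now 2)
Step 3: +2 fires, +2 burnt (F count now 2)
Step 4: +3 fires, +2 burnt (F count now 3)
Step 5: +4 fires, +3 burnt (F count now 4)
Step 6: +5 fires, +4 burnt (F count now 5)
Step 7: +2 fires, +5 burnt (F count now 2)
Step 8: +1 fires, +2 burnt (F count now 1)
Step 9: +1 fires, +1 burnt (F count now 1)
Step 10: +0 fires, +1 burnt (F count now 0)
Fire out after step 10
Initially T: 22, now '.': 29
Total burnt (originally-T cells now '.'): 21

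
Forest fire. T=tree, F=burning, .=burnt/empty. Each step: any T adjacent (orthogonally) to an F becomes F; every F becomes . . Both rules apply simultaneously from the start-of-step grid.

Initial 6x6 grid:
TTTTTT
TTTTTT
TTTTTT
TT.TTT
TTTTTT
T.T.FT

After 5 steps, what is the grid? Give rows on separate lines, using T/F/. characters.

Step 1: 2 trees catch fire, 1 burn out
  TTTTTT
  TTTTTT
  TTTTTT
  TT.TTT
  TTTTFT
  T.T..F
Step 2: 3 trees catch fire, 2 burn out
  TTTTTT
  TTTTTT
  TTTTTT
  TT.TFT
  TTTF.F
  T.T...
Step 3: 4 trees catch fire, 3 burn out
  TTTTTT
  TTTTTT
  TTTTFT
  TT.F.F
  TTF...
  T.T...
Step 4: 5 trees catch fire, 4 burn out
  TTTTTT
  TTTTFT
  TTTF.F
  TT....
  TF....
  T.F...
Step 5: 6 trees catch fire, 5 burn out
  TTTTFT
  TTTF.F
  TTF...
  TF....
  F.....
  T.....

TTTTFT
TTTF.F
TTF...
TF....
F.....
T.....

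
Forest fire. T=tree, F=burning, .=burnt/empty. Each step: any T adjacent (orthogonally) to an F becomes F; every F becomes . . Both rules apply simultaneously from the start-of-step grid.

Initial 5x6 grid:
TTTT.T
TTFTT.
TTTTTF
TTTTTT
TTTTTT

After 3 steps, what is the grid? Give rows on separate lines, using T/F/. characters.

Step 1: 6 trees catch fire, 2 burn out
  TTFT.T
  TF.FT.
  TTFTF.
  TTTTTF
  TTTTTT
Step 2: 9 trees catch fire, 6 burn out
  TF.F.T
  F...F.
  TF.F..
  TTFTF.
  TTTTTF
Step 3: 6 trees catch fire, 9 burn out
  F....T
  ......
  F.....
  TF.F..
  TTFTF.

F....T
......
F.....
TF.F..
TTFTF.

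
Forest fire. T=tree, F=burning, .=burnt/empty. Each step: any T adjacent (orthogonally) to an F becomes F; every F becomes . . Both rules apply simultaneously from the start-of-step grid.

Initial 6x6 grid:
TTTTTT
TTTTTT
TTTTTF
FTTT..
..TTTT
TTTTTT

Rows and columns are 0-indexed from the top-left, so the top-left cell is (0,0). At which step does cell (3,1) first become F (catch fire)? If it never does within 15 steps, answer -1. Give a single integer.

Step 1: cell (3,1)='F' (+4 fires, +2 burnt)
  -> target ignites at step 1
Step 2: cell (3,1)='.' (+6 fires, +4 burnt)
Step 3: cell (3,1)='.' (+7 fires, +6 burnt)
Step 4: cell (3,1)='.' (+5 fires, +7 burnt)
Step 5: cell (3,1)='.' (+4 fires, +5 burnt)
Step 6: cell (3,1)='.' (+3 fires, +4 burnt)
Step 7: cell (3,1)='.' (+1 fires, +3 burnt)
Step 8: cell (3,1)='.' (+0 fires, +1 burnt)
  fire out at step 8

1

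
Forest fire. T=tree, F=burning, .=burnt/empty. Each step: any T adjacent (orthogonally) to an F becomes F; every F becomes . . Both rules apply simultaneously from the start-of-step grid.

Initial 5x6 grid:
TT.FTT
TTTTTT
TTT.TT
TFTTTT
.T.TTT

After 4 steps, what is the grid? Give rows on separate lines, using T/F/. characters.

Step 1: 6 trees catch fire, 2 burn out
  TT..FT
  TTTFTT
  TFT.TT
  F.FTTT
  .F.TTT
Step 2: 7 trees catch fire, 6 burn out
  TT...F
  TFF.FT
  F.F.TT
  ...FTT
  ...TTT
Step 3: 6 trees catch fire, 7 burn out
  TF....
  F....F
  ....FT
  ....FT
  ...FTT
Step 4: 4 trees catch fire, 6 burn out
  F.....
  ......
  .....F
  .....F
  ....FT

F.....
......
.....F
.....F
....FT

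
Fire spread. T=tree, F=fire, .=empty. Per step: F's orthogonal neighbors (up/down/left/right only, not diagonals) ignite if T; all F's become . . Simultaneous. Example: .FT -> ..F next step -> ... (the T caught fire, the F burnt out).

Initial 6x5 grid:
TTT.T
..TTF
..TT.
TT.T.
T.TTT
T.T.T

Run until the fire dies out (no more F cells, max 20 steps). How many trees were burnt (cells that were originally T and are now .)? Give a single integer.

Answer: 14

Derivation:
Step 1: +2 fires, +1 burnt (F count now 2)
Step 2: +2 fires, +2 burnt (F count now 2)
Step 3: +3 fires, +2 burnt (F count now 3)
Step 4: +2 fires, +3 burnt (F count now 2)
Step 5: +3 fires, +2 burnt (F count now 3)
Step 6: +2 fires, +3 burnt (F count now 2)
Step 7: +0 fires, +2 burnt (F count now 0)
Fire out after step 7
Initially T: 18, now '.': 26
Total burnt (originally-T cells now '.'): 14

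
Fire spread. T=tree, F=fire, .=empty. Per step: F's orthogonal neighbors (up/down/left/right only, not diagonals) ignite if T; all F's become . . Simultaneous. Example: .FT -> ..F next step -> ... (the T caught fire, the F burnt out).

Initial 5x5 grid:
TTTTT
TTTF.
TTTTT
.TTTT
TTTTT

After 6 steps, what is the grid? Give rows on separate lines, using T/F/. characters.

Step 1: 3 trees catch fire, 1 burn out
  TTTFT
  TTF..
  TTTFT
  .TTTT
  TTTTT
Step 2: 6 trees catch fire, 3 burn out
  TTF.F
  TF...
  TTF.F
  .TTFT
  TTTTT
Step 3: 6 trees catch fire, 6 burn out
  TF...
  F....
  TF...
  .TF.F
  TTTFT
Step 4: 5 trees catch fire, 6 burn out
  F....
  .....
  F....
  .F...
  TTF.F
Step 5: 1 trees catch fire, 5 burn out
  .....
  .....
  .....
  .....
  TF...
Step 6: 1 trees catch fire, 1 burn out
  .....
  .....
  .....
  .....
  F....

.....
.....
.....
.....
F....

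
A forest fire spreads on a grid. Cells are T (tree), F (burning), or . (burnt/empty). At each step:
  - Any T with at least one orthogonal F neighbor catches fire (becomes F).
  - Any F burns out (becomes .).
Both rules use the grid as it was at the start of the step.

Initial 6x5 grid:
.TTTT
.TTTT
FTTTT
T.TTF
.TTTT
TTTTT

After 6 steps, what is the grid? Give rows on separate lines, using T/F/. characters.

Step 1: 5 trees catch fire, 2 burn out
  .TTTT
  .TTTT
  .FTTF
  F.TF.
  .TTTF
  TTTTT
Step 2: 7 trees catch fire, 5 burn out
  .TTTT
  .FTTF
  ..FF.
  ..F..
  .TTF.
  TTTTF
Step 3: 6 trees catch fire, 7 burn out
  .FTTF
  ..FF.
  .....
  .....
  .TF..
  TTTF.
Step 4: 4 trees catch fire, 6 burn out
  ..FF.
  .....
  .....
  .....
  .F...
  TTF..
Step 5: 1 trees catch fire, 4 burn out
  .....
  .....
  .....
  .....
  .....
  TF...
Step 6: 1 trees catch fire, 1 burn out
  .....
  .....
  .....
  .....
  .....
  F....

.....
.....
.....
.....
.....
F....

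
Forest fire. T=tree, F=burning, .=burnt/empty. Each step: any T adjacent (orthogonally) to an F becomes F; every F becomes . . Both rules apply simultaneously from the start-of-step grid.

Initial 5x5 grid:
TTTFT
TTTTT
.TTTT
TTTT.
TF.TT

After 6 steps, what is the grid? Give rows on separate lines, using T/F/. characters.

Step 1: 5 trees catch fire, 2 burn out
  TTF.F
  TTTFT
  .TTTT
  TFTT.
  F..TT
Step 2: 7 trees catch fire, 5 burn out
  TF...
  TTF.F
  .FTFT
  F.FT.
  ...TT
Step 3: 5 trees catch fire, 7 burn out
  F....
  TF...
  ..F.F
  ...F.
  ...TT
Step 4: 2 trees catch fire, 5 burn out
  .....
  F....
  .....
  .....
  ...FT
Step 5: 1 trees catch fire, 2 burn out
  .....
  .....
  .....
  .....
  ....F
Step 6: 0 trees catch fire, 1 burn out
  .....
  .....
  .....
  .....
  .....

.....
.....
.....
.....
.....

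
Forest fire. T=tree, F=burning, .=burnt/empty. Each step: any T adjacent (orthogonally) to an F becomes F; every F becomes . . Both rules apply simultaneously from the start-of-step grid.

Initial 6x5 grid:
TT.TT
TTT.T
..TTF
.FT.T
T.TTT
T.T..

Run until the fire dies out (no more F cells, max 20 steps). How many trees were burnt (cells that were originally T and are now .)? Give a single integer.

Answer: 16

Derivation:
Step 1: +4 fires, +2 burnt (F count now 4)
Step 2: +4 fires, +4 burnt (F count now 4)
Step 3: +4 fires, +4 burnt (F count now 4)
Step 4: +1 fires, +4 burnt (F count now 1)
Step 5: +2 fires, +1 burnt (F count now 2)
Step 6: +1 fires, +2 burnt (F count now 1)
Step 7: +0 fires, +1 burnt (F count now 0)
Fire out after step 7
Initially T: 18, now '.': 28
Total burnt (originally-T cells now '.'): 16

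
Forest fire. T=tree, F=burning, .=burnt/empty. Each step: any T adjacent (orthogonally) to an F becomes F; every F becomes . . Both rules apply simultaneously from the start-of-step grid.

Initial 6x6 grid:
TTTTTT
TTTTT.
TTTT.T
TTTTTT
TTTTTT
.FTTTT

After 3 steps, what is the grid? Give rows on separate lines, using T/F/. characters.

Step 1: 2 trees catch fire, 1 burn out
  TTTTTT
  TTTTT.
  TTTT.T
  TTTTTT
  TFTTTT
  ..FTTT
Step 2: 4 trees catch fire, 2 burn out
  TTTTTT
  TTTTT.
  TTTT.T
  TFTTTT
  F.FTTT
  ...FTT
Step 3: 5 trees catch fire, 4 burn out
  TTTTTT
  TTTTT.
  TFTT.T
  F.FTTT
  ...FTT
  ....FT

TTTTTT
TTTTT.
TFTT.T
F.FTTT
...FTT
....FT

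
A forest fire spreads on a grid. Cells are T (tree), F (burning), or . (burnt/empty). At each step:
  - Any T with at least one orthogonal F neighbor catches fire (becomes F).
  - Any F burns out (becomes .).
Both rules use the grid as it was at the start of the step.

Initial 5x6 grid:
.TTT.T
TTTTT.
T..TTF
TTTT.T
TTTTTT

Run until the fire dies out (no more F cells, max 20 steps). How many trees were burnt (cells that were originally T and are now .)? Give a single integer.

Answer: 22

Derivation:
Step 1: +2 fires, +1 burnt (F count now 2)
Step 2: +3 fires, +2 burnt (F count now 3)
Step 3: +3 fires, +3 burnt (F count now 3)
Step 4: +4 fires, +3 burnt (F count now 4)
Step 5: +4 fires, +4 burnt (F count now 4)
Step 6: +4 fires, +4 burnt (F count now 4)
Step 7: +2 fires, +4 burnt (F count now 2)
Step 8: +0 fires, +2 burnt (F count now 0)
Fire out after step 8
Initially T: 23, now '.': 29
Total burnt (originally-T cells now '.'): 22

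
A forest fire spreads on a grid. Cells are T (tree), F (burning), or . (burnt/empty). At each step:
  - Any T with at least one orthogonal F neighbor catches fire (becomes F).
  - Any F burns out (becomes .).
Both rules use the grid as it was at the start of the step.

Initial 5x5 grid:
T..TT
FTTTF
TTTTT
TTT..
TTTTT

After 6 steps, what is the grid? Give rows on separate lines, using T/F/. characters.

Step 1: 6 trees catch fire, 2 burn out
  F..TF
  .FTF.
  FTTTF
  TTT..
  TTTTT
Step 2: 5 trees catch fire, 6 burn out
  ...F.
  ..F..
  .FTF.
  FTT..
  TTTTT
Step 3: 3 trees catch fire, 5 burn out
  .....
  .....
  ..F..
  .FT..
  FTTTT
Step 4: 2 trees catch fire, 3 burn out
  .....
  .....
  .....
  ..F..
  .FTTT
Step 5: 1 trees catch fire, 2 burn out
  .....
  .....
  .....
  .....
  ..FTT
Step 6: 1 trees catch fire, 1 burn out
  .....
  .....
  .....
  .....
  ...FT

.....
.....
.....
.....
...FT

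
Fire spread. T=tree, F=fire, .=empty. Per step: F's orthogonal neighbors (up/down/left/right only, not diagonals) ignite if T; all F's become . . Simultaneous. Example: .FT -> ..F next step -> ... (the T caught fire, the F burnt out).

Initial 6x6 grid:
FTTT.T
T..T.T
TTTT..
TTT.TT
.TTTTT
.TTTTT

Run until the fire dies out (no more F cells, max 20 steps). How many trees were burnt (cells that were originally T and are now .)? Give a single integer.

Step 1: +2 fires, +1 burnt (F count now 2)
Step 2: +2 fires, +2 burnt (F count now 2)
Step 3: +3 fires, +2 burnt (F count now 3)
Step 4: +3 fires, +3 burnt (F count now 3)
Step 5: +3 fires, +3 burnt (F count now 3)
Step 6: +2 fires, +3 burnt (F count now 2)
Step 7: +2 fires, +2 burnt (F count now 2)
Step 8: +2 fires, +2 burnt (F count now 2)
Step 9: +3 fires, +2 burnt (F count now 3)
Step 10: +2 fires, +3 burnt (F count now 2)
Step 11: +0 fires, +2 burnt (F count now 0)
Fire out after step 11
Initially T: 26, now '.': 34
Total burnt (originally-T cells now '.'): 24

Answer: 24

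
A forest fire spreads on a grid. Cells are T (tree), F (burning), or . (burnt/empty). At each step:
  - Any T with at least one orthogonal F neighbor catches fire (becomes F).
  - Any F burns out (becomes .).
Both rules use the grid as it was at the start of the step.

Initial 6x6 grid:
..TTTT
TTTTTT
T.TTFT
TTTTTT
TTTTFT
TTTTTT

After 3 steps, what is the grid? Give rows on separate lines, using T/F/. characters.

Step 1: 7 trees catch fire, 2 burn out
  ..TTTT
  TTTTFT
  T.TF.F
  TTTTFT
  TTTF.F
  TTTTFT
Step 2: 9 trees catch fire, 7 burn out
  ..TTFT
  TTTF.F
  T.F...
  TTTF.F
  TTF...
  TTTF.F
Step 3: 6 trees catch fire, 9 burn out
  ..TF.F
  TTF...
  T.....
  TTF...
  TF....
  TTF...

..TF.F
TTF...
T.....
TTF...
TF....
TTF...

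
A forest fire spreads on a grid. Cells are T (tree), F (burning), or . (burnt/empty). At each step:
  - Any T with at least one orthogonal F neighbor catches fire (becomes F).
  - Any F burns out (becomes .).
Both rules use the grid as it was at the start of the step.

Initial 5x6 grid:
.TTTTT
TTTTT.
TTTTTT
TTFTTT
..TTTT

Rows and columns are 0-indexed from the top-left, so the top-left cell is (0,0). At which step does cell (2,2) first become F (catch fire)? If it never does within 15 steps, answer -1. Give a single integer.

Step 1: cell (2,2)='F' (+4 fires, +1 burnt)
  -> target ignites at step 1
Step 2: cell (2,2)='.' (+6 fires, +4 burnt)
Step 3: cell (2,2)='.' (+7 fires, +6 burnt)
Step 4: cell (2,2)='.' (+6 fires, +7 burnt)
Step 5: cell (2,2)='.' (+1 fires, +6 burnt)
Step 6: cell (2,2)='.' (+1 fires, +1 burnt)
Step 7: cell (2,2)='.' (+0 fires, +1 burnt)
  fire out at step 7

1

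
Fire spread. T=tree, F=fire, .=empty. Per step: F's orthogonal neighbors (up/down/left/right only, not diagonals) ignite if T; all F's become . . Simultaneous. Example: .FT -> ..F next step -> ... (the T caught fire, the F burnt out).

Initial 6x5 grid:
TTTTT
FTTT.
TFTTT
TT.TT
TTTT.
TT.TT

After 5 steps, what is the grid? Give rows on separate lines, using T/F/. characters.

Step 1: 5 trees catch fire, 2 burn out
  FTTTT
  .FTT.
  F.FTT
  TF.TT
  TTTT.
  TT.TT
Step 2: 5 trees catch fire, 5 burn out
  .FTTT
  ..FT.
  ...FT
  F..TT
  TFTT.
  TT.TT
Step 3: 7 trees catch fire, 5 burn out
  ..FTT
  ...F.
  ....F
  ...FT
  F.FT.
  TF.TT
Step 4: 4 trees catch fire, 7 burn out
  ...FT
  .....
  .....
  ....F
  ...F.
  F..TT
Step 5: 2 trees catch fire, 4 burn out
  ....F
  .....
  .....
  .....
  .....
  ...FT

....F
.....
.....
.....
.....
...FT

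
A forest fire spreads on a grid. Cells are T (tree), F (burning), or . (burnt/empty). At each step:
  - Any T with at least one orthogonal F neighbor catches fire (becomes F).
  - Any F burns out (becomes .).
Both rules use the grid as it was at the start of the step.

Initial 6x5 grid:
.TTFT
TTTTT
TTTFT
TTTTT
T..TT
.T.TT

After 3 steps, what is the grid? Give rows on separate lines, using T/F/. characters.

Step 1: 6 trees catch fire, 2 burn out
  .TF.F
  TTTFT
  TTF.F
  TTTFT
  T..TT
  .T.TT
Step 2: 7 trees catch fire, 6 burn out
  .F...
  TTF.F
  TF...
  TTF.F
  T..FT
  .T.TT
Step 3: 5 trees catch fire, 7 burn out
  .....
  TF...
  F....
  TF...
  T...F
  .T.FT

.....
TF...
F....
TF...
T...F
.T.FT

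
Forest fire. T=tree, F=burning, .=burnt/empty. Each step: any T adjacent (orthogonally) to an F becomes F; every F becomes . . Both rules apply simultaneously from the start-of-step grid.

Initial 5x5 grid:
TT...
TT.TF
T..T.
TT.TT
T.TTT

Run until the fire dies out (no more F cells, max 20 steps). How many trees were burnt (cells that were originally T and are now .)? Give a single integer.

Answer: 7

Derivation:
Step 1: +1 fires, +1 burnt (F count now 1)
Step 2: +1 fires, +1 burnt (F count now 1)
Step 3: +1 fires, +1 burnt (F count now 1)
Step 4: +2 fires, +1 burnt (F count now 2)
Step 5: +2 fires, +2 burnt (F count now 2)
Step 6: +0 fires, +2 burnt (F count now 0)
Fire out after step 6
Initially T: 15, now '.': 17
Total burnt (originally-T cells now '.'): 7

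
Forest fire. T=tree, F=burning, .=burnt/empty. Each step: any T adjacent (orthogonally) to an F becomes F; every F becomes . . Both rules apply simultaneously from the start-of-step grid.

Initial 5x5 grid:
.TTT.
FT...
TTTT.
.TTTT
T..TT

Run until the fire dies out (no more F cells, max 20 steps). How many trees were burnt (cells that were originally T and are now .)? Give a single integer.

Answer: 14

Derivation:
Step 1: +2 fires, +1 burnt (F count now 2)
Step 2: +2 fires, +2 burnt (F count now 2)
Step 3: +3 fires, +2 burnt (F count now 3)
Step 4: +3 fires, +3 burnt (F count now 3)
Step 5: +1 fires, +3 burnt (F count now 1)
Step 6: +2 fires, +1 burnt (F count now 2)
Step 7: +1 fires, +2 burnt (F count now 1)
Step 8: +0 fires, +1 burnt (F count now 0)
Fire out after step 8
Initially T: 15, now '.': 24
Total burnt (originally-T cells now '.'): 14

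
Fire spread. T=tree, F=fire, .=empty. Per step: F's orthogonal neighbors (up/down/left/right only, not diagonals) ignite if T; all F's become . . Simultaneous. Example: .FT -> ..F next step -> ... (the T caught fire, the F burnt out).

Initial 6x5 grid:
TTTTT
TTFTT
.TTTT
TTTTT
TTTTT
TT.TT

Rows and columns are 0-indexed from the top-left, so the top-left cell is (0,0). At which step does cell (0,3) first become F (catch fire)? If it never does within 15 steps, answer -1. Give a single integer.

Step 1: cell (0,3)='T' (+4 fires, +1 burnt)
Step 2: cell (0,3)='F' (+7 fires, +4 burnt)
  -> target ignites at step 2
Step 3: cell (0,3)='.' (+6 fires, +7 burnt)
Step 4: cell (0,3)='.' (+4 fires, +6 burnt)
Step 5: cell (0,3)='.' (+4 fires, +4 burnt)
Step 6: cell (0,3)='.' (+2 fires, +4 burnt)
Step 7: cell (0,3)='.' (+0 fires, +2 burnt)
  fire out at step 7

2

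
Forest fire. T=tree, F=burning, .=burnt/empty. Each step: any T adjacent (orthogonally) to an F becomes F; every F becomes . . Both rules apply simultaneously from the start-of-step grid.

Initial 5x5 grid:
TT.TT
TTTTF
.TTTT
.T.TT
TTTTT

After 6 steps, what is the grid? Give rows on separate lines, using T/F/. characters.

Step 1: 3 trees catch fire, 1 burn out
  TT.TF
  TTTF.
  .TTTF
  .T.TT
  TTTTT
Step 2: 4 trees catch fire, 3 burn out
  TT.F.
  TTF..
  .TTF.
  .T.TF
  TTTTT
Step 3: 4 trees catch fire, 4 burn out
  TT...
  TF...
  .TF..
  .T.F.
  TTTTF
Step 4: 4 trees catch fire, 4 burn out
  TF...
  F....
  .F...
  .T...
  TTTF.
Step 5: 3 trees catch fire, 4 burn out
  F....
  .....
  .....
  .F...
  TTF..
Step 6: 1 trees catch fire, 3 burn out
  .....
  .....
  .....
  .....
  TF...

.....
.....
.....
.....
TF...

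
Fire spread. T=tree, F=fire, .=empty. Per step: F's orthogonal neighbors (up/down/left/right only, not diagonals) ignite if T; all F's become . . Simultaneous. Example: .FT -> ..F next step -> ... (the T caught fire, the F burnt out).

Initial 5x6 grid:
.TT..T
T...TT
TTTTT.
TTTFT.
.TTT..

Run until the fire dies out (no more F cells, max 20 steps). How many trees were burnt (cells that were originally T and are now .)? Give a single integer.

Step 1: +4 fires, +1 burnt (F count now 4)
Step 2: +4 fires, +4 burnt (F count now 4)
Step 3: +4 fires, +4 burnt (F count now 4)
Step 4: +2 fires, +4 burnt (F count now 2)
Step 5: +2 fires, +2 burnt (F count now 2)
Step 6: +0 fires, +2 burnt (F count now 0)
Fire out after step 6
Initially T: 18, now '.': 28
Total burnt (originally-T cells now '.'): 16

Answer: 16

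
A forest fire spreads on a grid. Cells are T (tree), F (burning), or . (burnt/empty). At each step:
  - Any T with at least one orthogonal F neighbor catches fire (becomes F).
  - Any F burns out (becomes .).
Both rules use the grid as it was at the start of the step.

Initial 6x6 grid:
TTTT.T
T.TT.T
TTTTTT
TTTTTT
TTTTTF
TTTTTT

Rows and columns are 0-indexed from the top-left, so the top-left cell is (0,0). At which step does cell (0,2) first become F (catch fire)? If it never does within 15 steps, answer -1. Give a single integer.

Step 1: cell (0,2)='T' (+3 fires, +1 burnt)
Step 2: cell (0,2)='T' (+4 fires, +3 burnt)
Step 3: cell (0,2)='T' (+5 fires, +4 burnt)
Step 4: cell (0,2)='T' (+5 fires, +5 burnt)
Step 5: cell (0,2)='T' (+5 fires, +5 burnt)
Step 6: cell (0,2)='T' (+5 fires, +5 burnt)
Step 7: cell (0,2)='F' (+2 fires, +5 burnt)
  -> target ignites at step 7
Step 8: cell (0,2)='.' (+2 fires, +2 burnt)
Step 9: cell (0,2)='.' (+1 fires, +2 burnt)
Step 10: cell (0,2)='.' (+0 fires, +1 burnt)
  fire out at step 10

7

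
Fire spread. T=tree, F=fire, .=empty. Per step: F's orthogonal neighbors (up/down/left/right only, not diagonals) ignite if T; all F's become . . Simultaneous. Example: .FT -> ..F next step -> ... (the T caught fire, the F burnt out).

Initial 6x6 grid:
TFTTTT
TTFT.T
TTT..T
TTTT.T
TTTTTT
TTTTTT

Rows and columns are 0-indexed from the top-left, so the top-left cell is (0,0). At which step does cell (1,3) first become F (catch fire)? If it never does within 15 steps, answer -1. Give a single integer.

Step 1: cell (1,3)='F' (+5 fires, +2 burnt)
  -> target ignites at step 1
Step 2: cell (1,3)='.' (+4 fires, +5 burnt)
Step 3: cell (1,3)='.' (+5 fires, +4 burnt)
Step 4: cell (1,3)='.' (+5 fires, +5 burnt)
Step 5: cell (1,3)='.' (+5 fires, +5 burnt)
Step 6: cell (1,3)='.' (+4 fires, +5 burnt)
Step 7: cell (1,3)='.' (+2 fires, +4 burnt)
Step 8: cell (1,3)='.' (+0 fires, +2 burnt)
  fire out at step 8

1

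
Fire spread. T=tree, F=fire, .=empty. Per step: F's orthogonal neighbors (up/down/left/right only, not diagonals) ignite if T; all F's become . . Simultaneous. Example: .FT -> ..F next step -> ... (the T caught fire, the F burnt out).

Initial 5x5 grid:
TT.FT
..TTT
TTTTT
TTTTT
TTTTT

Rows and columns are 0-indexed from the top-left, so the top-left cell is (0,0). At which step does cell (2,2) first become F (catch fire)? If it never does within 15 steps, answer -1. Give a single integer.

Step 1: cell (2,2)='T' (+2 fires, +1 burnt)
Step 2: cell (2,2)='T' (+3 fires, +2 burnt)
Step 3: cell (2,2)='F' (+3 fires, +3 burnt)
  -> target ignites at step 3
Step 4: cell (2,2)='.' (+4 fires, +3 burnt)
Step 5: cell (2,2)='.' (+4 fires, +4 burnt)
Step 6: cell (2,2)='.' (+2 fires, +4 burnt)
Step 7: cell (2,2)='.' (+1 fires, +2 burnt)
Step 8: cell (2,2)='.' (+0 fires, +1 burnt)
  fire out at step 8

3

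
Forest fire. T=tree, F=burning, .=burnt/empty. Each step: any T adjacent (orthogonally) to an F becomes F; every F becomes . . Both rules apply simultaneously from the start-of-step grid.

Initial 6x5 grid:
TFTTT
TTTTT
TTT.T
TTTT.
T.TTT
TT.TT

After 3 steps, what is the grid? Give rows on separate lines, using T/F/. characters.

Step 1: 3 trees catch fire, 1 burn out
  F.FTT
  TFTTT
  TTT.T
  TTTT.
  T.TTT
  TT.TT
Step 2: 4 trees catch fire, 3 burn out
  ...FT
  F.FTT
  TFT.T
  TTTT.
  T.TTT
  TT.TT
Step 3: 5 trees catch fire, 4 burn out
  ....F
  ...FT
  F.F.T
  TFTT.
  T.TTT
  TT.TT

....F
...FT
F.F.T
TFTT.
T.TTT
TT.TT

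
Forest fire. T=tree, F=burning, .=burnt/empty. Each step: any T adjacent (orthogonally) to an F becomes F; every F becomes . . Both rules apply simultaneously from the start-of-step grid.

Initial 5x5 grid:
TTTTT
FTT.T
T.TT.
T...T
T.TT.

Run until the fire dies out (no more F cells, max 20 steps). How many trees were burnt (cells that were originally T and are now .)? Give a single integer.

Answer: 13

Derivation:
Step 1: +3 fires, +1 burnt (F count now 3)
Step 2: +3 fires, +3 burnt (F count now 3)
Step 3: +3 fires, +3 burnt (F count now 3)
Step 4: +2 fires, +3 burnt (F count now 2)
Step 5: +1 fires, +2 burnt (F count now 1)
Step 6: +1 fires, +1 burnt (F count now 1)
Step 7: +0 fires, +1 burnt (F count now 0)
Fire out after step 7
Initially T: 16, now '.': 22
Total burnt (originally-T cells now '.'): 13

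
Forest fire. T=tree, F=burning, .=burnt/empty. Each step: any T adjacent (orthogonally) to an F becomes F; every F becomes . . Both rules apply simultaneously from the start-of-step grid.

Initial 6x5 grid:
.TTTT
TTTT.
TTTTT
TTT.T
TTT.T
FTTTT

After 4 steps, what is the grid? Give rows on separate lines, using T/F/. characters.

Step 1: 2 trees catch fire, 1 burn out
  .TTTT
  TTTT.
  TTTTT
  TTT.T
  FTT.T
  .FTTT
Step 2: 3 trees catch fire, 2 burn out
  .TTTT
  TTTT.
  TTTTT
  FTT.T
  .FT.T
  ..FTT
Step 3: 4 trees catch fire, 3 burn out
  .TTTT
  TTTT.
  FTTTT
  .FT.T
  ..F.T
  ...FT
Step 4: 4 trees catch fire, 4 burn out
  .TTTT
  FTTT.
  .FTTT
  ..F.T
  ....T
  ....F

.TTTT
FTTT.
.FTTT
..F.T
....T
....F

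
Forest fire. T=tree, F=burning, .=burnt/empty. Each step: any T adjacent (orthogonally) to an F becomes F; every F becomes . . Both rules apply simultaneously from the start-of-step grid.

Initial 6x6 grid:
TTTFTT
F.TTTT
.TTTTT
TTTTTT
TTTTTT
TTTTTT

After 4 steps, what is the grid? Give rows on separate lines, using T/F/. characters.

Step 1: 4 trees catch fire, 2 burn out
  FTF.FT
  ..TFTT
  .TTTTT
  TTTTTT
  TTTTTT
  TTTTTT
Step 2: 5 trees catch fire, 4 burn out
  .F...F
  ..F.FT
  .TTFTT
  TTTTTT
  TTTTTT
  TTTTTT
Step 3: 4 trees catch fire, 5 burn out
  ......
  .....F
  .TF.FT
  TTTFTT
  TTTTTT
  TTTTTT
Step 4: 5 trees catch fire, 4 burn out
  ......
  ......
  .F...F
  TTF.FT
  TTTFTT
  TTTTTT

......
......
.F...F
TTF.FT
TTTFTT
TTTTTT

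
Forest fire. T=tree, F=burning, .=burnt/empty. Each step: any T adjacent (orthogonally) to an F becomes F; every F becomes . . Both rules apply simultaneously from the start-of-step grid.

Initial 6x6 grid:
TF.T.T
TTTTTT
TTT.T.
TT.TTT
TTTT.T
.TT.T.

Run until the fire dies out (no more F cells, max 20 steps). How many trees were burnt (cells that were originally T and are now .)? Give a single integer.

Answer: 25

Derivation:
Step 1: +2 fires, +1 burnt (F count now 2)
Step 2: +3 fires, +2 burnt (F count now 3)
Step 3: +4 fires, +3 burnt (F count now 4)
Step 4: +4 fires, +4 burnt (F count now 4)
Step 5: +5 fires, +4 burnt (F count now 5)
Step 6: +4 fires, +5 burnt (F count now 4)
Step 7: +2 fires, +4 burnt (F count now 2)
Step 8: +1 fires, +2 burnt (F count now 1)
Step 9: +0 fires, +1 burnt (F count now 0)
Fire out after step 9
Initially T: 26, now '.': 35
Total burnt (originally-T cells now '.'): 25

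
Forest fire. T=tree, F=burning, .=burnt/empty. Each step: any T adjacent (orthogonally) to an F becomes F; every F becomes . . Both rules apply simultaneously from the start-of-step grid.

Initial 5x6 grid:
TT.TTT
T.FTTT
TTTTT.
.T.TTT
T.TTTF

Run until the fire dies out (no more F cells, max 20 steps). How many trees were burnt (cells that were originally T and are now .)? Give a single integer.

Answer: 21

Derivation:
Step 1: +4 fires, +2 burnt (F count now 4)
Step 2: +6 fires, +4 burnt (F count now 6)
Step 3: +7 fires, +6 burnt (F count now 7)
Step 4: +2 fires, +7 burnt (F count now 2)
Step 5: +1 fires, +2 burnt (F count now 1)
Step 6: +1 fires, +1 burnt (F count now 1)
Step 7: +0 fires, +1 burnt (F count now 0)
Fire out after step 7
Initially T: 22, now '.': 29
Total burnt (originally-T cells now '.'): 21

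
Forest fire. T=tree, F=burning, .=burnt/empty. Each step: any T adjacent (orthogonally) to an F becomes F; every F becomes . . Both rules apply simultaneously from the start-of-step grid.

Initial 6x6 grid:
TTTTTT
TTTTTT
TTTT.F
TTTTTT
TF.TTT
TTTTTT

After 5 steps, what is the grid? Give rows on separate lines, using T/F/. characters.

Step 1: 5 trees catch fire, 2 burn out
  TTTTTT
  TTTTTF
  TTTT..
  TFTTTF
  F..TTT
  TFTTTT
Step 2: 9 trees catch fire, 5 burn out
  TTTTTF
  TTTTF.
  TFTT..
  F.FTF.
  ...TTF
  F.FTTT
Step 3: 9 trees catch fire, 9 burn out
  TTTTF.
  TFTF..
  F.FT..
  ...F..
  ...TF.
  ...FTF
Step 4: 7 trees catch fire, 9 burn out
  TFTF..
  F.F...
  ...F..
  ......
  ...F..
  ....F.
Step 5: 2 trees catch fire, 7 burn out
  F.F...
  ......
  ......
  ......
  ......
  ......

F.F...
......
......
......
......
......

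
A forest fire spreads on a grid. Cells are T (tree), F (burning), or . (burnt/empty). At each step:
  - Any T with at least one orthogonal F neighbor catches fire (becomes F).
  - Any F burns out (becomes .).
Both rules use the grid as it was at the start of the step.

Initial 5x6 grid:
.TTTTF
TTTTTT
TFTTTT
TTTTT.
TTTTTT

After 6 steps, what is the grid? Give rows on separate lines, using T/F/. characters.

Step 1: 6 trees catch fire, 2 burn out
  .TTTF.
  TFTTTF
  F.FTTT
  TFTTT.
  TTTTTT
Step 2: 10 trees catch fire, 6 burn out
  .FTF..
  F.FTF.
  ...FTF
  F.FTT.
  TFTTTT
Step 3: 6 trees catch fire, 10 burn out
  ..F...
  ...F..
  ....F.
  ...FT.
  F.FTTT
Step 4: 2 trees catch fire, 6 burn out
  ......
  ......
  ......
  ....F.
  ...FTT
Step 5: 1 trees catch fire, 2 burn out
  ......
  ......
  ......
  ......
  ....FT
Step 6: 1 trees catch fire, 1 burn out
  ......
  ......
  ......
  ......
  .....F

......
......
......
......
.....F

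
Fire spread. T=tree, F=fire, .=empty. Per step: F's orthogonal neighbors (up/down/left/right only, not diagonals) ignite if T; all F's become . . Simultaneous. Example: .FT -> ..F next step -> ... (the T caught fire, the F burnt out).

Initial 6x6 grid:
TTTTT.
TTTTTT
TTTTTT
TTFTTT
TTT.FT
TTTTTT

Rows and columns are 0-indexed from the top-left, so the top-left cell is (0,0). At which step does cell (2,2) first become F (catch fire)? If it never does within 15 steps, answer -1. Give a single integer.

Step 1: cell (2,2)='F' (+7 fires, +2 burnt)
  -> target ignites at step 1
Step 2: cell (2,2)='.' (+10 fires, +7 burnt)
Step 3: cell (2,2)='.' (+8 fires, +10 burnt)
Step 4: cell (2,2)='.' (+6 fires, +8 burnt)
Step 5: cell (2,2)='.' (+1 fires, +6 burnt)
Step 6: cell (2,2)='.' (+0 fires, +1 burnt)
  fire out at step 6

1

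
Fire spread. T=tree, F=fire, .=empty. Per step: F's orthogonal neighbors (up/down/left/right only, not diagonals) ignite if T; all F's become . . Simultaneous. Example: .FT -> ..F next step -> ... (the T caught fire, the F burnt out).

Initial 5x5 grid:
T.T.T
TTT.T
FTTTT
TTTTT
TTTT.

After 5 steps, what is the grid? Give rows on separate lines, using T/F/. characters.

Step 1: 3 trees catch fire, 1 burn out
  T.T.T
  FTT.T
  .FTTT
  FTTTT
  TTTT.
Step 2: 5 trees catch fire, 3 burn out
  F.T.T
  .FT.T
  ..FTT
  .FTTT
  FTTT.
Step 3: 4 trees catch fire, 5 burn out
  ..T.T
  ..F.T
  ...FT
  ..FTT
  .FTT.
Step 4: 4 trees catch fire, 4 burn out
  ..F.T
  ....T
  ....F
  ...FT
  ..FT.
Step 5: 3 trees catch fire, 4 burn out
  ....T
  ....F
  .....
  ....F
  ...F.

....T
....F
.....
....F
...F.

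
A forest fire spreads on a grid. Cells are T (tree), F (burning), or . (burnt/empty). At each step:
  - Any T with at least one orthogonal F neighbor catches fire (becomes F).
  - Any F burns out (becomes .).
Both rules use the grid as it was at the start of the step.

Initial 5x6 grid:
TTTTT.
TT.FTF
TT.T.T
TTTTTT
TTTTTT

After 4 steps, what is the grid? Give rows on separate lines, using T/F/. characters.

Step 1: 4 trees catch fire, 2 burn out
  TTTFT.
  TT..F.
  TT.F.F
  TTTTTT
  TTTTTT
Step 2: 4 trees catch fire, 4 burn out
  TTF.F.
  TT....
  TT....
  TTTFTF
  TTTTTT
Step 3: 5 trees catch fire, 4 burn out
  TF....
  TT....
  TT....
  TTF.F.
  TTTFTF
Step 4: 5 trees catch fire, 5 burn out
  F.....
  TF....
  TT....
  TF....
  TTF.F.

F.....
TF....
TT....
TF....
TTF.F.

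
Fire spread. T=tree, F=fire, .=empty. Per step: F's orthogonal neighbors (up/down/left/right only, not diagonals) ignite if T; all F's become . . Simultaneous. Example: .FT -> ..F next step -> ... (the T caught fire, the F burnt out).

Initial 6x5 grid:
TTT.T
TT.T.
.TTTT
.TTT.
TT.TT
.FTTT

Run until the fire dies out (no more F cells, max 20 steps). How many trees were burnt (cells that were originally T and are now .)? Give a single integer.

Step 1: +2 fires, +1 burnt (F count now 2)
Step 2: +3 fires, +2 burnt (F count now 3)
Step 3: +4 fires, +3 burnt (F count now 4)
Step 4: +4 fires, +4 burnt (F count now 4)
Step 5: +3 fires, +4 burnt (F count now 3)
Step 6: +4 fires, +3 burnt (F count now 4)
Step 7: +0 fires, +4 burnt (F count now 0)
Fire out after step 7
Initially T: 21, now '.': 29
Total burnt (originally-T cells now '.'): 20

Answer: 20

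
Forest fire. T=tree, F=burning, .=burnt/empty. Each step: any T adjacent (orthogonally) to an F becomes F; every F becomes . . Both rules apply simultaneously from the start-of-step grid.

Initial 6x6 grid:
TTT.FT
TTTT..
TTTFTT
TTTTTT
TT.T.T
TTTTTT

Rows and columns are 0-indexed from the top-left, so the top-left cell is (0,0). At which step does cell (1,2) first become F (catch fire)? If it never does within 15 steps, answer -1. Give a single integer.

Step 1: cell (1,2)='T' (+5 fires, +2 burnt)
Step 2: cell (1,2)='F' (+6 fires, +5 burnt)
  -> target ignites at step 2
Step 3: cell (1,2)='.' (+6 fires, +6 burnt)
Step 4: cell (1,2)='.' (+7 fires, +6 burnt)
Step 5: cell (1,2)='.' (+4 fires, +7 burnt)
Step 6: cell (1,2)='.' (+1 fires, +4 burnt)
Step 7: cell (1,2)='.' (+0 fires, +1 burnt)
  fire out at step 7

2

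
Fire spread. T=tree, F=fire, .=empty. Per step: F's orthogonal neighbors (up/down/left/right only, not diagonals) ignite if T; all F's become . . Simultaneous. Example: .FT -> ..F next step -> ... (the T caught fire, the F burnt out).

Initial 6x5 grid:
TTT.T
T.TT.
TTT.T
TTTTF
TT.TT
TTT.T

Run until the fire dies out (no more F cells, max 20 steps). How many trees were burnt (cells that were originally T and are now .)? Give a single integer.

Step 1: +3 fires, +1 burnt (F count now 3)
Step 2: +3 fires, +3 burnt (F count now 3)
Step 3: +2 fires, +3 burnt (F count now 2)
Step 4: +4 fires, +2 burnt (F count now 4)
Step 5: +5 fires, +4 burnt (F count now 5)
Step 6: +4 fires, +5 burnt (F count now 4)
Step 7: +1 fires, +4 burnt (F count now 1)
Step 8: +0 fires, +1 burnt (F count now 0)
Fire out after step 8
Initially T: 23, now '.': 29
Total burnt (originally-T cells now '.'): 22

Answer: 22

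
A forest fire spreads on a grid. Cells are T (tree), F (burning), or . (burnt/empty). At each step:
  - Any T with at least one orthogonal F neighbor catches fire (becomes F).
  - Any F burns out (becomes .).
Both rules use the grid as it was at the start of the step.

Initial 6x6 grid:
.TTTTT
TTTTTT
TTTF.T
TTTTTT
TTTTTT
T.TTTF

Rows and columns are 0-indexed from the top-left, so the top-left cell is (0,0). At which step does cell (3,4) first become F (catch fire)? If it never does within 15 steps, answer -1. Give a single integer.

Step 1: cell (3,4)='T' (+5 fires, +2 burnt)
Step 2: cell (3,4)='F' (+10 fires, +5 burnt)
  -> target ignites at step 2
Step 3: cell (3,4)='.' (+9 fires, +10 burnt)
Step 4: cell (3,4)='.' (+5 fires, +9 burnt)
Step 5: cell (3,4)='.' (+1 fires, +5 burnt)
Step 6: cell (3,4)='.' (+1 fires, +1 burnt)
Step 7: cell (3,4)='.' (+0 fires, +1 burnt)
  fire out at step 7

2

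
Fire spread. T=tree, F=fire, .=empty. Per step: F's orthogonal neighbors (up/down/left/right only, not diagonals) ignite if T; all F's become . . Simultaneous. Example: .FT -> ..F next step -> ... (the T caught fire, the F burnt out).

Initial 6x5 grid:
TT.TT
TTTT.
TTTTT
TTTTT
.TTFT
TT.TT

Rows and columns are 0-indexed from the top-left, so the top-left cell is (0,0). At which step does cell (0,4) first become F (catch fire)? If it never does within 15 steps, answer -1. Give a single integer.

Step 1: cell (0,4)='T' (+4 fires, +1 burnt)
Step 2: cell (0,4)='T' (+5 fires, +4 burnt)
Step 3: cell (0,4)='T' (+5 fires, +5 burnt)
Step 4: cell (0,4)='T' (+5 fires, +5 burnt)
Step 5: cell (0,4)='F' (+3 fires, +5 burnt)
  -> target ignites at step 5
Step 6: cell (0,4)='.' (+2 fires, +3 burnt)
Step 7: cell (0,4)='.' (+1 fires, +2 burnt)
Step 8: cell (0,4)='.' (+0 fires, +1 burnt)
  fire out at step 8

5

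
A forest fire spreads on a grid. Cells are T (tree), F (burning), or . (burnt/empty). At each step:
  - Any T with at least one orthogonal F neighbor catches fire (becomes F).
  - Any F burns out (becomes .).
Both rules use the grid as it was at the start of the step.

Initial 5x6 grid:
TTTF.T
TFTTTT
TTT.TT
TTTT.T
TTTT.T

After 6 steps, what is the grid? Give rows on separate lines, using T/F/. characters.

Step 1: 6 trees catch fire, 2 burn out
  TFF..T
  F.FFTT
  TFT.TT
  TTTT.T
  TTTT.T
Step 2: 5 trees catch fire, 6 burn out
  F....T
  ....FT
  F.F.TT
  TFTT.T
  TTTT.T
Step 3: 5 trees catch fire, 5 burn out
  .....T
  .....F
  ....FT
  F.FT.T
  TFTT.T
Step 4: 5 trees catch fire, 5 burn out
  .....F
  ......
  .....F
  ...F.T
  F.FT.T
Step 5: 2 trees catch fire, 5 burn out
  ......
  ......
  ......
  .....F
  ...F.T
Step 6: 1 trees catch fire, 2 burn out
  ......
  ......
  ......
  ......
  .....F

......
......
......
......
.....F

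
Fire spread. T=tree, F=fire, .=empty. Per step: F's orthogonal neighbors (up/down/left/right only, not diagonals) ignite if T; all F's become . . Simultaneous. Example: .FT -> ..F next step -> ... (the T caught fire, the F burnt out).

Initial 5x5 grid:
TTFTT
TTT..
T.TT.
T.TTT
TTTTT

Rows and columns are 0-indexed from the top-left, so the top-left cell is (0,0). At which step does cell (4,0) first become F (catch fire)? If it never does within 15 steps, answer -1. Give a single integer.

Step 1: cell (4,0)='T' (+3 fires, +1 burnt)
Step 2: cell (4,0)='T' (+4 fires, +3 burnt)
Step 3: cell (4,0)='T' (+3 fires, +4 burnt)
Step 4: cell (4,0)='T' (+3 fires, +3 burnt)
Step 5: cell (4,0)='T' (+4 fires, +3 burnt)
Step 6: cell (4,0)='F' (+2 fires, +4 burnt)
  -> target ignites at step 6
Step 7: cell (4,0)='.' (+0 fires, +2 burnt)
  fire out at step 7

6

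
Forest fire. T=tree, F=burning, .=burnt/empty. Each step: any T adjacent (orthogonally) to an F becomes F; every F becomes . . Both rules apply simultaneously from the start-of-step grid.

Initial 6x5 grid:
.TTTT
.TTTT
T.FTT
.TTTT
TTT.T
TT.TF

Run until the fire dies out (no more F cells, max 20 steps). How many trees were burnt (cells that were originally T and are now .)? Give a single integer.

Answer: 21

Derivation:
Step 1: +5 fires, +2 burnt (F count now 5)
Step 2: +8 fires, +5 burnt (F count now 8)
Step 3: +4 fires, +8 burnt (F count now 4)
Step 4: +3 fires, +4 burnt (F count now 3)
Step 5: +1 fires, +3 burnt (F count now 1)
Step 6: +0 fires, +1 burnt (F count now 0)
Fire out after step 6
Initially T: 22, now '.': 29
Total burnt (originally-T cells now '.'): 21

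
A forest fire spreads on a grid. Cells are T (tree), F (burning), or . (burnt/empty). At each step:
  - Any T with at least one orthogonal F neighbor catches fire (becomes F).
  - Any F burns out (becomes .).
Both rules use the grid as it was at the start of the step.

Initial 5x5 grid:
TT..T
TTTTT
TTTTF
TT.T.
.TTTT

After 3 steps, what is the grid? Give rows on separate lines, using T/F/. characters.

Step 1: 2 trees catch fire, 1 burn out
  TT..T
  TTTTF
  TTTF.
  TT.T.
  .TTTT
Step 2: 4 trees catch fire, 2 burn out
  TT..F
  TTTF.
  TTF..
  TT.F.
  .TTTT
Step 3: 3 trees catch fire, 4 burn out
  TT...
  TTF..
  TF...
  TT...
  .TTFT

TT...
TTF..
TF...
TT...
.TTFT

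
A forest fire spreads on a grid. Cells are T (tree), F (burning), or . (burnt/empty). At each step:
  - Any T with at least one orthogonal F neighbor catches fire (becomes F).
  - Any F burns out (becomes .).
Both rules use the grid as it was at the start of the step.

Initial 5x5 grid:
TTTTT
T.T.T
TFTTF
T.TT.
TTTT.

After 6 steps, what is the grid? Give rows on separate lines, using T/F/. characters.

Step 1: 4 trees catch fire, 2 burn out
  TTTTT
  T.T.F
  F.FF.
  T.TT.
  TTTT.
Step 2: 6 trees catch fire, 4 burn out
  TTTTF
  F.F..
  .....
  F.FF.
  TTTT.
Step 3: 6 trees catch fire, 6 burn out
  FTFF.
  .....
  .....
  .....
  FTFF.
Step 4: 2 trees catch fire, 6 burn out
  .F...
  .....
  .....
  .....
  .F...
Step 5: 0 trees catch fire, 2 burn out
  .....
  .....
  .....
  .....
  .....
Step 6: 0 trees catch fire, 0 burn out
  .....
  .....
  .....
  .....
  .....

.....
.....
.....
.....
.....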